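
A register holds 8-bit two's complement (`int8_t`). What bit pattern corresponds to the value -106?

10010110

|-106| = 106 = 01101010 in 8 bits.
Invert the bits: 10010101. Add 1: 10010110.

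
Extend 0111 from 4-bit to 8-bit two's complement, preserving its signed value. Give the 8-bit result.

00000111

MSB of 0111 is 0; replicate it into the new high bits.
0000|0111 → 00000111 (still 7).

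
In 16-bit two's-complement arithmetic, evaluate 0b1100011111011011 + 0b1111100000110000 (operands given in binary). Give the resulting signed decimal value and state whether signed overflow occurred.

-16373; no overflow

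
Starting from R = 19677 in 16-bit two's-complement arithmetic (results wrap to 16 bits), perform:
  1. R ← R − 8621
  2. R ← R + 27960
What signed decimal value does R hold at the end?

Start: R = 19677 = 0100110011011101.
R = 19677 − 8621 = 11056 = 0010101100110000
R = 11056 + 27960 = 39016; wraps to -26520 = 1001100001101000

-26520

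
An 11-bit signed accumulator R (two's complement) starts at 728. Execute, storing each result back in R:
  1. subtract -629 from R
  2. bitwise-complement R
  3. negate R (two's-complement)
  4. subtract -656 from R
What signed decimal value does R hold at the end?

-34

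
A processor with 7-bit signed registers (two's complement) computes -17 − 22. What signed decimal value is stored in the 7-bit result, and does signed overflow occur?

-17 → 1101111
22 → 0010110
Subtract via negate-and-add: invert 0010110 + 1 = 1101010 (i.e. -22).
  1101111
+ 1101010
= 1011001  (discard carry-out 1)
Result 1011001: MSB = 1 → 89 − 128 = -39.
Both addends (after negating the subtrahend) are negative and so is the stored result: no signed overflow.

-39; no overflow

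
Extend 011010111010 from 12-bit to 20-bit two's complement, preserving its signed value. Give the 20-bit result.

MSB of 011010111010 is 0; replicate it into the new high bits.
00000000|011010111010 → 00000000011010111010 (still 1722).

00000000011010111010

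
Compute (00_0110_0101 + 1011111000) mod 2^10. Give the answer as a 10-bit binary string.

1101011101

  0001100101
+ 1011111000
= 1101011101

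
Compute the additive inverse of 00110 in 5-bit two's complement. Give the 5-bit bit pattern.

11010

Invert: 11001. Add 1: 11010.
Check: 00110 = 6, 11010 = -6.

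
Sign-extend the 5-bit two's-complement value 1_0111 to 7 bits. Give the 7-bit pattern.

1110111

MSB of 10111 is 1; replicate it into the new high bits.
11|10111 → 1110111 (still -9).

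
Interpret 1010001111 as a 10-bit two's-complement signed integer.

MSB is 1, so the value is negative.
Unsigned reading: 655. Subtract 2^10 = 1024: 655 − 1024 = -369.

-369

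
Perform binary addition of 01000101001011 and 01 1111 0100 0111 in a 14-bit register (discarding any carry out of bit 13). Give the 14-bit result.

11000010010010

  01000101001011
+ 01111101000111
= 11000010010010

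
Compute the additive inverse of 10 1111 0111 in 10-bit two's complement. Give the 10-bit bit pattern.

Invert: 0100001000. Add 1: 0100001001.
Check: 1011110111 = -265, 0100001001 = 265.

0100001001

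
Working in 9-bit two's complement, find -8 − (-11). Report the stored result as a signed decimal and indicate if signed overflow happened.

3; no overflow

-8 → 111111000
-11 → 111110101
Subtract via negate-and-add: invert 111110101 + 1 = 000001011 (i.e. 11).
  111111000
+ 000001011
= 000000011  (discard carry-out 1)
Result 000000011: MSB = 0 → value 3.
Addends (after negating the subtrahend) have opposite signs, so signed overflow cannot occur.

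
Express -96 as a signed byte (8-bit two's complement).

|-96| = 96 = 01100000 in 8 bits.
Invert the bits: 10011111. Add 1: 10100000.
Check: 10100000 reads as 160 − 256 = -96.

10100000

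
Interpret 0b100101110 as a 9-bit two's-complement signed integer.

MSB is 1, so the value is negative.
Invert: 011010001. Add 1: 011010010 = 210. So the value is −210.

-210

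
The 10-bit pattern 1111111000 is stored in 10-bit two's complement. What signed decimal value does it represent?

-8

MSB is 1, so the value is negative.
Invert: 0000000111. Add 1: 0000001000 = 8. So the value is −8.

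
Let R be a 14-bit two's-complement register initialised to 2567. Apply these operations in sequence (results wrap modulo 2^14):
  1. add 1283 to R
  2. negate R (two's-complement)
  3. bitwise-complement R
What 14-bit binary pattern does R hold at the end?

Start: R = 2567 = 00101000000111.
R = 2567 + 1283 = 3850 = 00111100001010
R = −(3850) = -3850 = 11000011110110
R = NOT 11000011110110 = 00111100001001 = 3849

00111100001001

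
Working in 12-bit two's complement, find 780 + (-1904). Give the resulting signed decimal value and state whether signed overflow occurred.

780 → 001100001100
-1904 → 100010010000
  001100001100
+ 100010010000
= 101110011100
Result 101110011100: MSB = 1 → 2972 − 4096 = -1124.
Addends have opposite signs, so signed overflow cannot occur.

-1124; no overflow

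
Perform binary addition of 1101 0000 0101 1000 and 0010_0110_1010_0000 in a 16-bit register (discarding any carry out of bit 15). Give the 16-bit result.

  1101000001011000
+ 0010011010100000
= 1111011011111000

1111011011111000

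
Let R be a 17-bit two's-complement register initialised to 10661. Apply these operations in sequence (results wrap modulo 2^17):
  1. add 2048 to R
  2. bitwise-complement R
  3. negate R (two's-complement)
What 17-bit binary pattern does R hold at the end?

00011000110100110

Start: R = 10661 = 00010100110100101.
R = 10661 + 2048 = 12709 = 00011000110100101
R = NOT 00011000110100101 = 11100111001011010 = -12710
R = −(-12710) = 12710 = 00011000110100110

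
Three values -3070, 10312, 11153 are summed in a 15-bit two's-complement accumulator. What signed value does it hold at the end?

-3070 + 10312 = 7242 (001110001001010)
7242 + 11153 = 18395 → wraps to -14373 (100011111011011)

-14373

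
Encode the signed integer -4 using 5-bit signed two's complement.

11100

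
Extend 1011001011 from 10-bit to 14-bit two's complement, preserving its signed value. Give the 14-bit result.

11111011001011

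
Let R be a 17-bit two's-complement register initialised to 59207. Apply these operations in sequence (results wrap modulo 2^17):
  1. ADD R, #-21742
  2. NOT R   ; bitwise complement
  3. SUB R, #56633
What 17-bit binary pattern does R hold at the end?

Start: R = 59207 = 01110011101000111.
R = 59207 + (-21742) = 37465 = 01001001001011001
R = NOT 01001001001011001 = 10110110110100110 = -37466
R = -37466 − 56633 = -94099; wraps to 36973 = 01001000001101101

01001000001101101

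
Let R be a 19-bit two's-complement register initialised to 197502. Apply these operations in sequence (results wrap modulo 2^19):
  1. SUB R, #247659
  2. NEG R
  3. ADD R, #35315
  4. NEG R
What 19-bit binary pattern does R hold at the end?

1101011001000100000

Start: R = 197502 = 0110000001101111110.
R = 197502 − 247659 = -50157 = 1110011110000010011
R = −(-50157) = 50157 = 0001100001111101101
R = 50157 + 35315 = 85472 = 0010100110111100000
R = −(85472) = -85472 = 1101011001000100000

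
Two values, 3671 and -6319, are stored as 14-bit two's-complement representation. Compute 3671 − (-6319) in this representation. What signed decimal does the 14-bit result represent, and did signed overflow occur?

3671 → 00111001010111
-6319 → 10011101010001
Subtract via negate-and-add: invert 10011101010001 + 1 = 01100010101111 (i.e. 6319).
  00111001010111
+ 01100010101111
= 10011100000110
Result 10011100000110: MSB = 1 → 9990 − 16384 = -6394.
Both addends (after negating the subtrahend) are non-negative but the stored result is negative: signed overflow. The true value 3671 − (-6319) = 9990 lies outside [-8192, 8191].

-6394; overflow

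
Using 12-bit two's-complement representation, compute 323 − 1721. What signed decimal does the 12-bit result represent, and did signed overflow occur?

-1398; no overflow

323 → 000101000011
1721 → 011010111001
Subtract via negate-and-add: invert 011010111001 + 1 = 100101000111 (i.e. -1721).
  000101000011
+ 100101000111
= 101010001010
Result 101010001010: MSB = 1 → 2698 − 4096 = -1398.
Addends (after negating the subtrahend) have opposite signs, so signed overflow cannot occur.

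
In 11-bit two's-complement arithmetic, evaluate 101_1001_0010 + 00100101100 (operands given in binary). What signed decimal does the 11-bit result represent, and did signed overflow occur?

-322; no overflow

101_1001_0010 → 10110010010 = -622 (signed)
00100101100 = 300 (signed)
  10110010010
+ 00100101100
= 11010111110
Result 11010111110: MSB = 1 → 1726 − 2048 = -322.
Addends have opposite signs, so signed overflow cannot occur.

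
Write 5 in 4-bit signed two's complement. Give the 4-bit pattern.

0101

5 is non-negative, so write it directly in 4 bits: 0101.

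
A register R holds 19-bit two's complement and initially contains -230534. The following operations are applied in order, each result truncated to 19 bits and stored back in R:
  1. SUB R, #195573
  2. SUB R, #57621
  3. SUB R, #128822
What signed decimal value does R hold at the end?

Start: R = -230534 = 1000111101101111010.
R = -230534 − 195573 = -426107; wraps to 98181 = 0010111111110000101
R = 98181 − 57621 = 40560 = 0001001111001110000
R = 40560 − 128822 = -88262 = 1101010011100111010

-88262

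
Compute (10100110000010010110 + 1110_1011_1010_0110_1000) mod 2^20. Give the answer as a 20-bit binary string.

  10100110000010010110
+ 11101011101001101000
= 10010001101011111110  (discard carry-out 1)

10010001101011111110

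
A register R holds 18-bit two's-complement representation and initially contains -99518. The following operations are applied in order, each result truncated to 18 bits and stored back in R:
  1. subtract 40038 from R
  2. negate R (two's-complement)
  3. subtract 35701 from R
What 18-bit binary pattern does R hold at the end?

011001010110101111

Start: R = -99518 = 100111101101000010.
R = -99518 − 40038 = -139556; wraps to 122588 = 011101111011011100
R = −(122588) = -122588 = 100010000100100100
R = -122588 − 35701 = -158289; wraps to 103855 = 011001010110101111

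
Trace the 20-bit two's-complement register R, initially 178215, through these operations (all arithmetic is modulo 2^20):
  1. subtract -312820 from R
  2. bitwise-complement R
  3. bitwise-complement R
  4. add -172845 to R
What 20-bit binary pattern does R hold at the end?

01001101101011101110

Start: R = 178215 = 00101011100000100111.
R = 178215 − (-312820) = 491035 = 01110111111000011011
R = NOT 01110111111000011011 = 10001000000111100100 = -491036
R = NOT 10001000000111100100 = 01110111111000011011 = 491035
R = 491035 + (-172845) = 318190 = 01001101101011101110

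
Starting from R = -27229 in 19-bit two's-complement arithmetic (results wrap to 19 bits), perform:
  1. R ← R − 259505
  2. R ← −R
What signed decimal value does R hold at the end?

-237554

Start: R = -27229 = 1111001010110100011.
R = -27229 − 259505 = -286734; wraps to 237554 = 0111001111111110010
R = −(237554) = -237554 = 1000110000000001110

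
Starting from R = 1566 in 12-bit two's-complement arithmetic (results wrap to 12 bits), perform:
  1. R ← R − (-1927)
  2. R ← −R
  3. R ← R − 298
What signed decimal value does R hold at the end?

305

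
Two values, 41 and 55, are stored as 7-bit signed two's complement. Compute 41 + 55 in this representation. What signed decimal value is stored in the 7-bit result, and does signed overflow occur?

-32; overflow

41 → 0101001
55 → 0110111
  0101001
+ 0110111
= 1100000
Result 1100000: MSB = 1 → 96 − 128 = -32.
Both addends are non-negative but the stored result is negative: signed overflow. The true value 41 + 55 = 96 lies outside [-64, 63].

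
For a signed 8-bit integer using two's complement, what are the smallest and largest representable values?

min = -128, max = 127

Minimum: −2^7 = -128.
Maximum: 2^7 − 1 = 127.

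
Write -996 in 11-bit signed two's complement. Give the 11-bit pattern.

10000011100

|-996| = 996 = 01111100100 in 11 bits.
Invert the bits: 10000011011. Add 1: 10000011100.
Check: 10000011100 reads as 1052 − 2048 = -996.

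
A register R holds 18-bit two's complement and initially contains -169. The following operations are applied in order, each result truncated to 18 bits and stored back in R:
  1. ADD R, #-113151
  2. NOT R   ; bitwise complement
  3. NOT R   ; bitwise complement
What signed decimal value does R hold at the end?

-113320

Start: R = -169 = 111111111101010111.
R = -169 + (-113151) = -113320 = 100100010101011000
R = NOT 100100010101011000 = 011011101010100111 = 113319
R = NOT 011011101010100111 = 100100010101011000 = -113320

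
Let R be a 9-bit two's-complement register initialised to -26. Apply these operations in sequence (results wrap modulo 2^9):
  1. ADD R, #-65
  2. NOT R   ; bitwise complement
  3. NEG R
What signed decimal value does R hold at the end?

-90

Start: R = -26 = 111100110.
R = -26 + (-65) = -91 = 110100101
R = NOT 110100101 = 001011010 = 90
R = −(90) = -90 = 110100110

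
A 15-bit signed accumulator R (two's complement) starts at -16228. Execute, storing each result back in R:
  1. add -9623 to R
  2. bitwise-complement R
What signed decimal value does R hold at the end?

-6918

Start: R = -16228 = 100000010011100.
R = -16228 + (-9623) = -25851; wraps to 6917 = 001101100000101
R = NOT 001101100000101 = 110010011111010 = -6918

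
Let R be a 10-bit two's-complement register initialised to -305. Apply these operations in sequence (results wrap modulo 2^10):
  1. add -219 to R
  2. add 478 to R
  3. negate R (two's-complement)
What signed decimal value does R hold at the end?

46

Start: R = -305 = 1011001111.
R = -305 + (-219) = -524; wraps to 500 = 0111110100
R = 500 + 478 = 978; wraps to -46 = 1111010010
R = −(-46) = 46 = 0000101110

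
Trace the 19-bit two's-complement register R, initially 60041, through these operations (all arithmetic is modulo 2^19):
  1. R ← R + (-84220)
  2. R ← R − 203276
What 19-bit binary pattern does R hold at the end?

1001000011110000001

Start: R = 60041 = 0001110101010001001.
R = 60041 + (-84220) = -24179 = 1111010000110001101
R = -24179 − 203276 = -227455 = 1001000011110000001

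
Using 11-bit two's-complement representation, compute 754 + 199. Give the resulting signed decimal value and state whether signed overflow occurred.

953; no overflow

754 → 01011110010
199 → 00011000111
  01011110010
+ 00011000111
= 01110111001
Result 01110111001: MSB = 0 → value 953.
Both addends are non-negative and so is the stored result: no signed overflow.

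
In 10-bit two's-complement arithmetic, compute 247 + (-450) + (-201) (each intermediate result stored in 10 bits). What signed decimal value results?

-404

247 + (-450) = -203 (1100110101)
-203 + (-201) = -404 (1001101100)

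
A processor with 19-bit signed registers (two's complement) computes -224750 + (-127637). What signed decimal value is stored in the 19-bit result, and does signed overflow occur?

171901; overflow

-224750 → 1001001001000010010
-127637 → 1100000110101101011
  1001001001000010010
+ 1100000110101101011
= 0101001111101111101  (discard carry-out 1)
Result 0101001111101111101: MSB = 0 → value 171901.
Both addends are negative but the stored result is non-negative: signed overflow. The true value -224750 + (-127637) = -352387 lies outside [-262144, 262143].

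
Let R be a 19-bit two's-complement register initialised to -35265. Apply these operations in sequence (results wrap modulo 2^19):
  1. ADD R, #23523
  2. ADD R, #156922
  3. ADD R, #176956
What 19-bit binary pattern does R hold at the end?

1001110101001011000

Start: R = -35265 = 1110111011000111111.
R = -35265 + 23523 = -11742 = 1111101001000100010
R = -11742 + 156922 = 145180 = 0100011011100011100
R = 145180 + 176956 = 322136; wraps to -202152 = 1001110101001011000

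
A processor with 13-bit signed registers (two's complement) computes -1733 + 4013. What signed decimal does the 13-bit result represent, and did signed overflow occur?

2280; no overflow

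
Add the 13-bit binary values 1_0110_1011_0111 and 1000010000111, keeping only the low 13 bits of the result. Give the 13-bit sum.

0011100111110

  1011010110111
+ 1000010000111
= 0011100111110  (discard carry-out 1)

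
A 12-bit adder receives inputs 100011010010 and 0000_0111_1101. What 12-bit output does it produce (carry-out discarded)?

100101001111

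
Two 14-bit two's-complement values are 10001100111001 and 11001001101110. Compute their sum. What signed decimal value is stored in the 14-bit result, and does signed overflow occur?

10001100111001 = -7367 (signed)
11001001101110 = -3474 (signed)
  10001100111001
+ 11001001101110
= 01010110100111  (discard carry-out 1)
Result 01010110100111: MSB = 0 → value 5543.
Both addends are negative but the stored result is non-negative: signed overflow. The true value -7367 + (-3474) = -10841 lies outside [-8192, 8191].

5543; overflow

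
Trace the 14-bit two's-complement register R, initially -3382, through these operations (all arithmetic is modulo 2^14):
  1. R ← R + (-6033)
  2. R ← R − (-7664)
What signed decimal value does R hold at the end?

-1751

Start: R = -3382 = 11001011001010.
R = -3382 + (-6033) = -9415; wraps to 6969 = 01101100111001
R = 6969 − (-7664) = 14633; wraps to -1751 = 11100100101001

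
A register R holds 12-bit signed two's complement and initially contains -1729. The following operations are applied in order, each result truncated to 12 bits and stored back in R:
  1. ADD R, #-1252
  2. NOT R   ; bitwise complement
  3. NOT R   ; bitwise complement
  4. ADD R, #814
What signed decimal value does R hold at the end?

1929

Start: R = -1729 = 100100111111.
R = -1729 + (-1252) = -2981; wraps to 1115 = 010001011011
R = NOT 010001011011 = 101110100100 = -1116
R = NOT 101110100100 = 010001011011 = 1115
R = 1115 + 814 = 1929 = 011110001001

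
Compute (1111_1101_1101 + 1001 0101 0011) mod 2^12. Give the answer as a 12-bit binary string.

100100110000

  111111011101
+ 100101010011
= 100100110000  (discard carry-out 1)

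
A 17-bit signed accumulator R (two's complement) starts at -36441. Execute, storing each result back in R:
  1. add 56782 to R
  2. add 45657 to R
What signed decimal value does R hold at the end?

-65074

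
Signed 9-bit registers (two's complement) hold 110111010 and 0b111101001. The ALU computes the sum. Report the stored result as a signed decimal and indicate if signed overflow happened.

-93; no overflow

110111010 = -70 (signed)
0b111101001 → 111101001 = -23 (signed)
  110111010
+ 111101001
= 110100011  (discard carry-out 1)
Result 110100011: MSB = 1 → 419 − 512 = -93.
Both addends are negative and so is the stored result: no signed overflow.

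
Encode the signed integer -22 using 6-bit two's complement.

101010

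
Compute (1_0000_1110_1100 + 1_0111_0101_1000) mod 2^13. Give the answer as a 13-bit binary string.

  1000011101100
+ 1011101011000
= 0100001000100  (discard carry-out 1)

0100001000100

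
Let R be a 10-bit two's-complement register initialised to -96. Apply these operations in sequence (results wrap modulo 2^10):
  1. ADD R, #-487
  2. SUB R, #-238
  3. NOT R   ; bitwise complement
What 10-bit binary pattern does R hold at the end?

0101011000

Start: R = -96 = 1110100000.
R = -96 + (-487) = -583; wraps to 441 = 0110111001
R = 441 − (-238) = 679; wraps to -345 = 1010100111
R = NOT 1010100111 = 0101011000 = 344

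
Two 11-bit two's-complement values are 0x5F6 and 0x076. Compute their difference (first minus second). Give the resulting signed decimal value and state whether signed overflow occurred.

0x5F6 = 10111110110 = -522 (signed)
0x076 = 00001110110 = 118 (signed)
Subtract via negate-and-add: invert 00001110110 + 1 = 11110001010 (i.e. -118).
  10111110110
+ 11110001010
= 10110000000  (discard carry-out 1)
Result 10110000000: MSB = 1 → 1408 − 2048 = -640.
Both addends (after negating the subtrahend) are negative and so is the stored result: no signed overflow.

-640; no overflow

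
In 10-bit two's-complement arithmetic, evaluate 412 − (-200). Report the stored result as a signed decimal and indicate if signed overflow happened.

412 → 0110011100
-200 → 1100111000
Subtract via negate-and-add: invert 1100111000 + 1 = 0011001000 (i.e. 200).
  0110011100
+ 0011001000
= 1001100100
Result 1001100100: MSB = 1 → 612 − 1024 = -412.
Both addends (after negating the subtrahend) are non-negative but the stored result is negative: signed overflow. The true value 412 − (-200) = 612 lies outside [-512, 511].

-412; overflow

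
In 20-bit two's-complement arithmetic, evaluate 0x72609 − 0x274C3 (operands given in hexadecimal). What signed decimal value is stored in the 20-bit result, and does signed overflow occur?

0x72609 = 01110010011000001001 = 468489 (signed)
0x274C3 = 00100111010011000011 = 160963 (signed)
Subtract via negate-and-add: invert 00100111010011000011 + 1 = 11011000101100111101 (i.e. -160963).
  01110010011000001001
+ 11011000101100111101
= 01001011000101000110  (discard carry-out 1)
Result 01001011000101000110: MSB = 0 → value 307526.
Addends (after negating the subtrahend) have opposite signs, so signed overflow cannot occur.

307526; no overflow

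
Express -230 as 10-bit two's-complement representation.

|-230| = 230 = 0011100110 in 10 bits.
Invert the bits: 1100011001. Add 1: 1100011010.

1100011010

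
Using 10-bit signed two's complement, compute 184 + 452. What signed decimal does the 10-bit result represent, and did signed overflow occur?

-388; overflow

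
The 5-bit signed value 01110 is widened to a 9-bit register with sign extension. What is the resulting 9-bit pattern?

000001110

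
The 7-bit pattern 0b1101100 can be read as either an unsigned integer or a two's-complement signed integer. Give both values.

Unsigned: 1101100 = 108.
Signed: MSB=1 → 108 − 128 = -20.

unsigned = 108, signed = -20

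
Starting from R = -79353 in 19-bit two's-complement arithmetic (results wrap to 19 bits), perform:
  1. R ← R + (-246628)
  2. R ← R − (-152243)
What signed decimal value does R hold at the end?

Start: R = -79353 = 1101100101000000111.
R = -79353 + (-246628) = -325981; wraps to 198307 = 0110000011010100011
R = 198307 − (-152243) = 350550; wraps to -173738 = 1010101100101010110

-173738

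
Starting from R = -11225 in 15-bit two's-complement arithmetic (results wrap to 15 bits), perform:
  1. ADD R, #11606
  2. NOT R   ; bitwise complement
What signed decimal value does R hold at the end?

-382

Start: R = -11225 = 101010000100111.
R = -11225 + 11606 = 381 = 000000101111101
R = NOT 000000101111101 = 111111010000010 = -382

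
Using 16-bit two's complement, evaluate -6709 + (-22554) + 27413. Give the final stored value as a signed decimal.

-6709 + (-22554) = -29263 (1000110110110001)
-29263 + 27413 = -1850 (1111100011000110)

-1850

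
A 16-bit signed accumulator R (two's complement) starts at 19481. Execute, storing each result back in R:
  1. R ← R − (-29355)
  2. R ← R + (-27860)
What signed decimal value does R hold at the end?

20976

Start: R = 19481 = 0100110000011001.
R = 19481 − (-29355) = 48836; wraps to -16700 = 1011111011000100
R = -16700 + (-27860) = -44560; wraps to 20976 = 0101000111110000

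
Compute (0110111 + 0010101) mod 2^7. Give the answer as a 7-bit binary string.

  0110111
+ 0010101
= 1001100

1001100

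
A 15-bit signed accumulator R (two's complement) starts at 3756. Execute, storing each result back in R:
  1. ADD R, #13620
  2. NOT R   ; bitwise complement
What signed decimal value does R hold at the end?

Start: R = 3756 = 000111010101100.
R = 3756 + 13620 = 17376; wraps to -15392 = 100001111100000
R = NOT 100001111100000 = 011110000011111 = 15391

15391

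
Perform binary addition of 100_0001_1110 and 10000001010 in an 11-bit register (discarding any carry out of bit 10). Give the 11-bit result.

00000101000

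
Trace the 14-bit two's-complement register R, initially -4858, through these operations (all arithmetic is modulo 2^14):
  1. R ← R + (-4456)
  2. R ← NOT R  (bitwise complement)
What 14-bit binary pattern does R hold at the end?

10010001100001

Start: R = -4858 = 10110100000110.
R = -4858 + (-4456) = -9314; wraps to 7070 = 01101110011110
R = NOT 01101110011110 = 10010001100001 = -7071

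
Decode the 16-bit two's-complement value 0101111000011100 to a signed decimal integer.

24092

MSB is 0, so the value is non-negative: 0101111000011100 = 24092.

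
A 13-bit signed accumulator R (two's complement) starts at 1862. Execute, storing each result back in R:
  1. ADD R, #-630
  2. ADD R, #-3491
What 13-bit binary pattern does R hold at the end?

Start: R = 1862 = 0011101000110.
R = 1862 + (-630) = 1232 = 0010011010000
R = 1232 + (-3491) = -2259 = 1011100101101

1011100101101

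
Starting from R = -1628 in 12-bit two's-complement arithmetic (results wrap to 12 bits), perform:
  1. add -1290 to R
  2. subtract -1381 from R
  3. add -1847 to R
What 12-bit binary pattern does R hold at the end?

Start: R = -1628 = 100110100100.
R = -1628 + (-1290) = -2918; wraps to 1178 = 010010011010
R = 1178 − (-1381) = 2559; wraps to -1537 = 100111111111
R = -1537 + (-1847) = -3384; wraps to 712 = 001011001000

001011001000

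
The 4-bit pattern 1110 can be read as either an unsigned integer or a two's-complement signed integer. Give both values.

unsigned = 14, signed = -2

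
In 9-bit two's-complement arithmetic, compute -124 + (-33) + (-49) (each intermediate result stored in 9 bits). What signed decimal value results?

-206

-124 + (-33) = -157 (101100011)
-157 + (-49) = -206 (100110010)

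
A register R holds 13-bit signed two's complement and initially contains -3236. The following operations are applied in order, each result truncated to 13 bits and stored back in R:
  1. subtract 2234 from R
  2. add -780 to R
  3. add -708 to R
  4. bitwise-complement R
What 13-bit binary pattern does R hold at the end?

1101100101101

Start: R = -3236 = 1001101011100.
R = -3236 − 2234 = -5470; wraps to 2722 = 0101010100010
R = 2722 + (-780) = 1942 = 0011110010110
R = 1942 + (-708) = 1234 = 0010011010010
R = NOT 0010011010010 = 1101100101101 = -1235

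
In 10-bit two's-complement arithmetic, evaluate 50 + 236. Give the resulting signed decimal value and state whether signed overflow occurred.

50 → 0000110010
236 → 0011101100
  0000110010
+ 0011101100
= 0100011110
Result 0100011110: MSB = 0 → value 286.
Both addends are non-negative and so is the stored result: no signed overflow.

286; no overflow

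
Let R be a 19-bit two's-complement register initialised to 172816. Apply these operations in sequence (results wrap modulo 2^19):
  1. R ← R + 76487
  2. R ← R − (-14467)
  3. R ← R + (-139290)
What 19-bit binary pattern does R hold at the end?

Start: R = 172816 = 0101010001100010000.
R = 172816 + 76487 = 249303 = 0111100110111010111
R = 249303 − (-14467) = 263770; wraps to -260518 = 1000000011001011010
R = -260518 + (-139290) = -399808; wraps to 124480 = 0011110011001000000

0011110011001000000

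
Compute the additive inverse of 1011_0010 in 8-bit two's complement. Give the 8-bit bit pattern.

01001110

Invert: 01001101. Add 1: 01001110.
Check: 10110010 = -78, 01001110 = 78.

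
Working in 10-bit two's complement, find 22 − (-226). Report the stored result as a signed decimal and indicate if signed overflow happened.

248; no overflow

22 → 0000010110
-226 → 1100011110
Subtract via negate-and-add: invert 1100011110 + 1 = 0011100010 (i.e. 226).
  0000010110
+ 0011100010
= 0011111000
Result 0011111000: MSB = 0 → value 248.
Both addends (after negating the subtrahend) are non-negative and so is the stored result: no signed overflow.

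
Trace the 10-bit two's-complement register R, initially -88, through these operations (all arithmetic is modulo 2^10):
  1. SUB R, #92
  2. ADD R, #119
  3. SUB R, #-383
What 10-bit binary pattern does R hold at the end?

Start: R = -88 = 1110101000.
R = -88 − 92 = -180 = 1101001100
R = -180 + 119 = -61 = 1111000011
R = -61 − (-383) = 322 = 0101000010

0101000010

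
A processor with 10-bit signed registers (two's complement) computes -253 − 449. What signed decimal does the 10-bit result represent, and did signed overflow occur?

-253 → 1100000011
449 → 0111000001
Subtract via negate-and-add: invert 0111000001 + 1 = 1000111111 (i.e. -449).
  1100000011
+ 1000111111
= 0101000010  (discard carry-out 1)
Result 0101000010: MSB = 0 → value 322.
Both addends (after negating the subtrahend) are negative but the stored result is non-negative: signed overflow. The true value -253 − 449 = -702 lies outside [-512, 511].

322; overflow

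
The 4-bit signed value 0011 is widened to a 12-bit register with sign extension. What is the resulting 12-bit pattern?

MSB of 0011 is 0; replicate it into the new high bits.
00000000|0011 → 000000000011 (still 3).

000000000011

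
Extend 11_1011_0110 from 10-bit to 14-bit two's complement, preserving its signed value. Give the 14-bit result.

MSB of 1110110110 is 1; replicate it into the new high bits.
1111|1110110110 → 11111110110110 (still -74).

11111110110110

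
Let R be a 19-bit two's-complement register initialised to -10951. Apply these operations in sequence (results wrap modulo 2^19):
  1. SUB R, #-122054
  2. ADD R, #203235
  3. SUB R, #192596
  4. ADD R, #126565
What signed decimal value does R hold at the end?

248307

Start: R = -10951 = 1111101010100111001.
R = -10951 − (-122054) = 111103 = 0011011000111111111
R = 111103 + 203235 = 314338; wraps to -209950 = 1001100101111100010
R = -209950 − 192596 = -402546; wraps to 121742 = 0011101101110001110
R = 121742 + 126565 = 248307 = 0111100100111110011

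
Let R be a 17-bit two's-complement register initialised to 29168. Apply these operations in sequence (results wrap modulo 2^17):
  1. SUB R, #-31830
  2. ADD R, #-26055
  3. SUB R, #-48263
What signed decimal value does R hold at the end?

-47866

Start: R = 29168 = 00111000111110000.
R = 29168 − (-31830) = 60998 = 01110111001000110
R = 60998 + (-26055) = 34943 = 01000100001111111
R = 34943 − (-48263) = 83206; wraps to -47866 = 10100010100000110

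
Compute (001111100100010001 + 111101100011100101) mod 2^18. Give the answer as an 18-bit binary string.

001101000111110110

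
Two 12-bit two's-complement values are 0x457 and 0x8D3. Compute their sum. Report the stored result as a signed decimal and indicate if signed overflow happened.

-726; no overflow

0x457 = 010001010111 = 1111 (signed)
0x8D3 = 100011010011 = -1837 (signed)
  010001010111
+ 100011010011
= 110100101010
Result 110100101010: MSB = 1 → 3370 − 4096 = -726.
Addends have opposite signs, so signed overflow cannot occur.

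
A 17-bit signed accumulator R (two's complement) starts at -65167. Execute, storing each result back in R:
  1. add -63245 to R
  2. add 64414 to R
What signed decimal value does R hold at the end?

-63998

Start: R = -65167 = 10000000101110001.
R = -65167 + (-63245) = -128412; wraps to 2660 = 00000101001100100
R = 2660 + 64414 = 67074; wraps to -63998 = 10000011000000010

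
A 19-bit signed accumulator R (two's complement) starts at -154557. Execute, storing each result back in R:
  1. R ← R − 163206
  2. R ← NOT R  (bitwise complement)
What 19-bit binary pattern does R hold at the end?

Start: R = -154557 = 1011010010001000011.
R = -154557 − 163206 = -317763; wraps to 206525 = 0110010011010111101
R = NOT 0110010011010111101 = 1001101100101000010 = -206526

1001101100101000010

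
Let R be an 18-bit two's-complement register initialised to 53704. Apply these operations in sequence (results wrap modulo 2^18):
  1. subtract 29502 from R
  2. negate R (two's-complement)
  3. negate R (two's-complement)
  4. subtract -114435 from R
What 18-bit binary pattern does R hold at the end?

100001110110001101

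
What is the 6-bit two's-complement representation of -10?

|-10| = 10 = 001010 in 6 bits.
Invert the bits: 110101. Add 1: 110110.
Check: 110110 reads as 54 − 64 = -10.

110110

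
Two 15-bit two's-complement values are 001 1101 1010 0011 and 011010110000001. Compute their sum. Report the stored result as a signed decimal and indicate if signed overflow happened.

001 1101 1010 0011 → 001110110100011 = 7587 (signed)
011010110000001 = 13697 (signed)
  001110110100011
+ 011010110000001
= 101001100100100
Result 101001100100100: MSB = 1 → 21284 − 32768 = -11484.
Both addends are non-negative but the stored result is negative: signed overflow. The true value 7587 + 13697 = 21284 lies outside [-16384, 16383].

-11484; overflow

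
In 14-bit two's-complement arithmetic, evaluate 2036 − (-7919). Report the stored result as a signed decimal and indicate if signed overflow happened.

-6429; overflow

2036 → 00011111110100
-7919 → 10000100010001
Subtract via negate-and-add: invert 10000100010001 + 1 = 01111011101111 (i.e. 7919).
  00011111110100
+ 01111011101111
= 10011011100011
Result 10011011100011: MSB = 1 → 9955 − 16384 = -6429.
Both addends (after negating the subtrahend) are non-negative but the stored result is negative: signed overflow. The true value 2036 − (-7919) = 9955 lies outside [-8192, 8191].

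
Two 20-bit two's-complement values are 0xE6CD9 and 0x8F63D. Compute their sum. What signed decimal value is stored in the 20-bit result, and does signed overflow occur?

0xE6CD9 = 11100110110011011001 = -103207 (signed)
0x8F63D = 10001111011000111101 = -461251 (signed)
  11100110110011011001
+ 10001111011000111101
= 01110110001100010110  (discard carry-out 1)
Result 01110110001100010110: MSB = 0 → value 484118.
Both addends are negative but the stored result is non-negative: signed overflow. The true value -103207 + (-461251) = -564458 lies outside [-524288, 524287].

484118; overflow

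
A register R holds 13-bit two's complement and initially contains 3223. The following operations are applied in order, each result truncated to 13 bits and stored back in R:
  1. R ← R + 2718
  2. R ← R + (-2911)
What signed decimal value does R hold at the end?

Start: R = 3223 = 0110010010111.
R = 3223 + 2718 = 5941; wraps to -2251 = 1011100110101
R = -2251 + (-2911) = -5162; wraps to 3030 = 0101111010110

3030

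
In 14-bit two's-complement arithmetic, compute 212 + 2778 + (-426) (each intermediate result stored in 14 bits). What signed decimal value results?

2564

212 + 2778 = 2990 (00101110101110)
2990 + (-426) = 2564 (00101000000100)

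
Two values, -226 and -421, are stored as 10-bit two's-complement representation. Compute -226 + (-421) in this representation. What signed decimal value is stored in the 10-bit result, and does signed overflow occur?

-226 → 1100011110
-421 → 1001011011
  1100011110
+ 1001011011
= 0101111001  (discard carry-out 1)
Result 0101111001: MSB = 0 → value 377.
Both addends are negative but the stored result is non-negative: signed overflow. The true value -226 + (-421) = -647 lies outside [-512, 511].

377; overflow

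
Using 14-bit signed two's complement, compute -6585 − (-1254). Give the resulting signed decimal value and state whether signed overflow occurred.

-6585 → 10011001000111
-1254 → 11101100011010
Subtract via negate-and-add: invert 11101100011010 + 1 = 00010011100110 (i.e. 1254).
  10011001000111
+ 00010011100110
= 10101100101101
Result 10101100101101: MSB = 1 → 11053 − 16384 = -5331.
Addends (after negating the subtrahend) have opposite signs, so signed overflow cannot occur.

-5331; no overflow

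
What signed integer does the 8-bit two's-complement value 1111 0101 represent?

MSB is 1, so the value is negative.
Unsigned reading: 245. Subtract 2^8 = 256: 245 − 256 = -11.

-11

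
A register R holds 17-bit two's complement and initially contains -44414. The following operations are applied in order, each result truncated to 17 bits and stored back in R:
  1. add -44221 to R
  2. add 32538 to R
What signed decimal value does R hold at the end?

-56097

Start: R = -44414 = 10101001010000010.
R = -44414 + (-44221) = -88635; wraps to 42437 = 01010010111000101
R = 42437 + 32538 = 74975; wraps to -56097 = 10010010011011111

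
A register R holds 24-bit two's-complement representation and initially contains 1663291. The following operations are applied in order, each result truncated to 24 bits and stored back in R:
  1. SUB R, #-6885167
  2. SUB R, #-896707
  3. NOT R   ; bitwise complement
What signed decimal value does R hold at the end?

7332050

Start: R = 1663291 = 000110010110000100111011.
R = 1663291 − (-6885167) = 8548458; wraps to -8228758 = 100000100111000001101010
R = -8228758 − (-896707) = -7332051 = 100100000001111100101101
R = NOT 100100000001111100101101 = 011011111110000011010010 = 7332050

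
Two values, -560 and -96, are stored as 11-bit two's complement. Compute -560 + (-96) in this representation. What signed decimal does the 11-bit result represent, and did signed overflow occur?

-656; no overflow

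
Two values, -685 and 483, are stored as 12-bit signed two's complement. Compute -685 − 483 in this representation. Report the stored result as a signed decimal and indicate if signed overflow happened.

-1168; no overflow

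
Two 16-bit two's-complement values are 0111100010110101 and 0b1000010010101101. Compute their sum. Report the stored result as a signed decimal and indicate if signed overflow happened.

0111100010110101 = 30901 (signed)
0b1000010010101101 → 1000010010101101 = -31571 (signed)
  0111100010110101
+ 1000010010101101
= 1111110101100010
Result 1111110101100010: MSB = 1 → 64866 − 65536 = -670.
Addends have opposite signs, so signed overflow cannot occur.

-670; no overflow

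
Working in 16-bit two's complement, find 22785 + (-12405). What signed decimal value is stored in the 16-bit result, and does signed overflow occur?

10380; no overflow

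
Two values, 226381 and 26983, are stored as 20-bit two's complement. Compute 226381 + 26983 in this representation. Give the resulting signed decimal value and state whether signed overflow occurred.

226381 → 00110111010001001101
26983 → 00000110100101100111
  00110111010001001101
+ 00000110100101100111
= 00111101110110110100
Result 00111101110110110100: MSB = 0 → value 253364.
Both addends are non-negative and so is the stored result: no signed overflow.

253364; no overflow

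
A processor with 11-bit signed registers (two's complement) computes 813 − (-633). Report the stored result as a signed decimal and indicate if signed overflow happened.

-602; overflow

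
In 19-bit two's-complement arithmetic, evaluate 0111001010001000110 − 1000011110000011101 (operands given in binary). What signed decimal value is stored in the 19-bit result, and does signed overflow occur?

-42967; overflow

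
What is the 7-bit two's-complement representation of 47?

0101111

47 is non-negative, so write it directly in 7 bits: 0101111.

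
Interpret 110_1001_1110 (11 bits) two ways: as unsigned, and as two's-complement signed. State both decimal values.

Unsigned: 11010011110 = 1694.
Signed: MSB=1 → 1694 − 2048 = -354.

unsigned = 1694, signed = -354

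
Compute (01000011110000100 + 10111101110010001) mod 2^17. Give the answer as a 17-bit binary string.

00000001100010101

  01000011110000100
+ 10111101110010001
= 00000001100010101  (discard carry-out 1)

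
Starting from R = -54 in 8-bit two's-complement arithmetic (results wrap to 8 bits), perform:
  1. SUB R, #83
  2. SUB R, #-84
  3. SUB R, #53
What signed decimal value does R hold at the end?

-106

Start: R = -54 = 11001010.
R = -54 − 83 = -137; wraps to 119 = 01110111
R = 119 − (-84) = 203; wraps to -53 = 11001011
R = -53 − 53 = -106 = 10010110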